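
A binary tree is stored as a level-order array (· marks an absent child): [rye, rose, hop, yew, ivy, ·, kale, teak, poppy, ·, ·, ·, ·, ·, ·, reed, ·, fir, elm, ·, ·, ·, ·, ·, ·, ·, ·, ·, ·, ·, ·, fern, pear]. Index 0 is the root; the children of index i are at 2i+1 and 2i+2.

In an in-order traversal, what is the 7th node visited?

In-order visits the left subtree, then the node, then the right subtree.
At rye: go left to rose.
  At rose: go left to yew.
    At yew: go left to teak.
      At teak: go left to reed.
        At reed: go left to fern.
          fern is a leaf — visit fern.
        Visit reed.
        At reed: go right to pear.
          pear is a leaf — visit pear.
      Visit teak.
      At teak: no right child.
    Visit yew.
    At yew: go right to poppy.
      At poppy: go left to fir.
        fir is a leaf — visit fir.
      Visit poppy.
      At poppy: go right to elm.
        elm is a leaf — visit elm.
  Visit rose.
  At rose: go right to ivy.
    ivy is a leaf — visit ivy.
Visit rye.
At rye: go right to hop.
  At hop: no left child.
  Visit hop.
  At hop: go right to kale.
    kale is a leaf — visit kale.
Full in-order sequence: fern, reed, pear, teak, yew, fir, poppy, elm, rose, ivy, rye, hop, kale.

poppy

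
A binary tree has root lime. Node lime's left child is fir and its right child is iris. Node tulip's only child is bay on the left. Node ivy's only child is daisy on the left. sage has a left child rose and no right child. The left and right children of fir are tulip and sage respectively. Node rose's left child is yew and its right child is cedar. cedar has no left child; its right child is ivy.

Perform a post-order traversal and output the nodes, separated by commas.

bay, tulip, yew, daisy, ivy, cedar, rose, sage, fir, iris, lime

Post-order visits the left subtree, then the right subtree, then the node.
At lime: go left to fir.
  At fir: go left to tulip.
    At tulip: go left to bay.
      bay is a leaf — visit bay.
    At tulip: no right child.
    Visit tulip.
  At fir: go right to sage.
    At sage: go left to rose.
      At rose: go left to yew.
        yew is a leaf — visit yew.
      At rose: go right to cedar.
        At cedar: no left child.
        At cedar: go right to ivy.
          At ivy: go left to daisy.
            daisy is a leaf — visit daisy.
          At ivy: no right child.
          Visit ivy.
        Visit cedar.
      Visit rose.
    At sage: no right child.
    Visit sage.
  Visit fir.
At lime: go right to iris.
  iris is a leaf — visit iris.
Visit lime.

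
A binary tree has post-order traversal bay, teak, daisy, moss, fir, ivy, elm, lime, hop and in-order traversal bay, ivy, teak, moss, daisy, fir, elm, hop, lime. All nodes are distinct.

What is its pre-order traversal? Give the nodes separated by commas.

hop, elm, ivy, bay, fir, moss, teak, daisy, lime

The last element of post-order is the root; it splits in-order into left and right subtrees.
Root hop: left subtree has 7 nodes {bay, ivy, teak, moss, daisy, fir, elm}, right has 1 {lime}.
  Root elm: left subtree has 6 nodes {bay, ivy, teak, moss, daisy, fir}, right has 0 { }.
    Root ivy: left subtree has 1 node {bay}, right has 4 {teak, moss, daisy, fir}.
      Root fir: left subtree has 3 nodes {teak, moss, daisy}, right has 0 { }.
        Root moss: left subtree has 1 node {teak}, right has 1 {daisy}.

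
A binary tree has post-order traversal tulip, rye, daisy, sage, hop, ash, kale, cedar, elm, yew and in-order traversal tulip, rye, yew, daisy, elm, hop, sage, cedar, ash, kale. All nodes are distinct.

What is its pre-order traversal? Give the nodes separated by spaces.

The last element of post-order is the root; it splits in-order into left and right subtrees.
Root yew: left subtree has 2 nodes {tulip, rye}, right has 7 {daisy, elm, hop, sage, cedar, ash, kale}.
  Root rye: left subtree has 1 node {tulip}, right has 0 { }.
  Root elm: left subtree has 1 node {daisy}, right has 5 {hop, sage, cedar, ash, kale}.
    Root cedar: left subtree has 2 nodes {hop, sage}, right has 2 {ash, kale}.
      Root hop: left subtree has 0 nodes { }, right has 1 {sage}.
      Root kale: left subtree has 1 node {ash}, right has 0 { }.

yew rye tulip elm daisy cedar hop sage kale ash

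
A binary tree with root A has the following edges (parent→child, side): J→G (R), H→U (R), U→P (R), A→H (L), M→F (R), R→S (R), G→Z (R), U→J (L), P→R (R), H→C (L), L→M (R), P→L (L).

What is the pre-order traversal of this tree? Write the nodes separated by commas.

A, H, C, U, J, G, Z, P, L, M, F, R, S

Pre-order visits the node, then its left subtree, then its right subtree.
Visit A.
At A: go left to H.
  Visit H.
  At H: go left to C.
    C is a leaf — visit C.
  At H: go right to U.
    Visit U.
    At U: go left to J.
      Visit J.
      At J: no left child.
      At J: go right to G.
        Visit G.
        At G: no left child.
        At G: go right to Z.
          Z is a leaf — visit Z.
    At U: go right to P.
      Visit P.
      At P: go left to L.
        Visit L.
        At L: no left child.
        At L: go right to M.
          Visit M.
          At M: no left child.
          At M: go right to F.
            F is a leaf — visit F.
      At P: go right to R.
        Visit R.
        At R: no left child.
        At R: go right to S.
          S is a leaf — visit S.
At A: no right child.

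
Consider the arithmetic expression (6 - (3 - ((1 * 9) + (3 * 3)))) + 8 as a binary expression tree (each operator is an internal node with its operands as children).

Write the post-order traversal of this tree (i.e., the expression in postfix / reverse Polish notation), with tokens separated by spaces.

Post-order on an expression tree gives postfix notation: for each operator, emit left operand, right operand, then the operator.

6 3 1 9 * 3 3 * + - - 8 +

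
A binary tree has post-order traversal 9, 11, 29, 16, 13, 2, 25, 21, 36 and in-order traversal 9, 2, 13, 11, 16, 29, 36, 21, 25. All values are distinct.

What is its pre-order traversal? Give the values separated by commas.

36, 2, 9, 13, 16, 11, 29, 21, 25

The last element of post-order is the root; it splits in-order into left and right subtrees.
Root 36: left subtree has 6 nodes {9, 2, 13, 11, 16, 29}, right has 2 {21, 25}.
  Root 2: left subtree has 1 node {9}, right has 4 {13, 11, 16, 29}.
    Root 13: left subtree has 0 nodes { }, right has 3 {11, 16, 29}.
      Root 16: left subtree has 1 node {11}, right has 1 {29}.
  Root 21: left subtree has 0 nodes { }, right has 1 {25}.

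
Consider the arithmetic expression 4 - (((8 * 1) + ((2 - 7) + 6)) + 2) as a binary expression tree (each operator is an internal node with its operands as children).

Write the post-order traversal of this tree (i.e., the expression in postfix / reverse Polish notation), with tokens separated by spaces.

4 8 1 * 2 7 - 6 + + 2 + -

Post-order on an expression tree gives postfix notation: for each operator, emit left operand, right operand, then the operator.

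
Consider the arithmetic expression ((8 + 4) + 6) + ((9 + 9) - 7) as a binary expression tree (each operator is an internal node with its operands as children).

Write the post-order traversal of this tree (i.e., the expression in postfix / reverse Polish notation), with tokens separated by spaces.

8 4 + 6 + 9 9 + 7 - +

Post-order on an expression tree gives postfix notation: for each operator, emit left operand, right operand, then the operator.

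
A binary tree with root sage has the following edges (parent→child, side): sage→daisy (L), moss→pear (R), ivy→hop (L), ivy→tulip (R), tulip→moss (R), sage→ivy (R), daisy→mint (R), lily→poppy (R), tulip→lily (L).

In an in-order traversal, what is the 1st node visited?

In-order visits the left subtree, then the node, then the right subtree.
At sage: go left to daisy.
  At daisy: no left child.
  Visit daisy.
  At daisy: go right to mint.
    mint is a leaf — visit mint.
Visit sage.
At sage: go right to ivy.
  At ivy: go left to hop.
    hop is a leaf — visit hop.
  Visit ivy.
  At ivy: go right to tulip.
    At tulip: go left to lily.
      At lily: no left child.
      Visit lily.
      At lily: go right to poppy.
        poppy is a leaf — visit poppy.
    Visit tulip.
    At tulip: go right to moss.
      At moss: no left child.
      Visit moss.
      At moss: go right to pear.
        pear is a leaf — visit pear.
Full in-order sequence: daisy, mint, sage, hop, ivy, lily, poppy, tulip, moss, pear.

daisy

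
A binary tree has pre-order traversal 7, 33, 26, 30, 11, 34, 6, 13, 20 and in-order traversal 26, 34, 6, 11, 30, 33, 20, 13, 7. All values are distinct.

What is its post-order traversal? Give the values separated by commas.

The first element of pre-order is the root; it splits in-order into left and right subtrees.
Root 7: left subtree has 8 nodes {26, 34, 6, 11, 30, 33, 20, 13}, right has 0 { }.
  Root 33: left subtree has 5 nodes {26, 34, 6, 11, 30}, right has 2 {20, 13}.
    Root 26: left subtree has 0 nodes { }, right has 4 {34, 6, 11, 30}.
      Root 30: left subtree has 3 nodes {34, 6, 11}, right has 0 { }.
        Root 11: left subtree has 2 nodes {34, 6}, right has 0 { }.
          Root 34: left subtree has 0 nodes { }, right has 1 {6}.
    Root 13: left subtree has 1 node {20}, right has 0 { }.

6, 34, 11, 30, 26, 20, 13, 33, 7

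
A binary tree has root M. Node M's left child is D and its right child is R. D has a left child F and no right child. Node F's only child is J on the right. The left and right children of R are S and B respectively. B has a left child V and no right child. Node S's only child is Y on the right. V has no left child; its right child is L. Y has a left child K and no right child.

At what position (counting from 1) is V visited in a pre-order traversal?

Pre-order visits the node, then its left subtree, then its right subtree.
Visit M.
At M: go left to D.
  Visit D.
  At D: go left to F.
    Visit F.
    At F: no left child.
    At F: go right to J.
      J is a leaf — visit J.
  At D: no right child.
At M: go right to R.
  Visit R.
  At R: go left to S.
    Visit S.
    At S: no left child.
    At S: go right to Y.
      Visit Y.
      At Y: go left to K.
        K is a leaf — visit K.
      At Y: no right child.
  At R: go right to B.
    Visit B.
    At B: go left to V.
      Visit V.
      At V: no left child.
      At V: go right to L.
        L is a leaf — visit L.
    At B: no right child.
Full pre-order sequence: M, D, F, J, R, S, Y, K, B, V, L.

10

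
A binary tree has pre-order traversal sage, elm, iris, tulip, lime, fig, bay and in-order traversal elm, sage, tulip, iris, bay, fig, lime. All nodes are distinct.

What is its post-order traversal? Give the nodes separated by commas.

elm, tulip, bay, fig, lime, iris, sage

The first element of pre-order is the root; it splits in-order into left and right subtrees.
Root sage: left subtree has 1 node {elm}, right has 5 {tulip, iris, bay, fig, lime}.
  Root iris: left subtree has 1 node {tulip}, right has 3 {bay, fig, lime}.
    Root lime: left subtree has 2 nodes {bay, fig}, right has 0 { }.
      Root fig: left subtree has 1 node {bay}, right has 0 { }.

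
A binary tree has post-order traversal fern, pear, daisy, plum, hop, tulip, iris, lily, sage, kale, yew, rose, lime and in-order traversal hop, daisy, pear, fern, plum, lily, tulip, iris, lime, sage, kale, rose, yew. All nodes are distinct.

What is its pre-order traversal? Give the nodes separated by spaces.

The last element of post-order is the root; it splits in-order into left and right subtrees.
Root lime: left subtree has 8 nodes {hop, daisy, pear, fern, plum, lily, tulip, iris}, right has 4 {sage, kale, rose, yew}.
  Root lily: left subtree has 5 nodes {hop, daisy, pear, fern, plum}, right has 2 {tulip, iris}.
    Root hop: left subtree has 0 nodes { }, right has 4 {daisy, pear, fern, plum}.
      Root plum: left subtree has 3 nodes {daisy, pear, fern}, right has 0 { }.
        Root daisy: left subtree has 0 nodes { }, right has 2 {pear, fern}.
          Root pear: left subtree has 0 nodes { }, right has 1 {fern}.
    Root iris: left subtree has 1 node {tulip}, right has 0 { }.
  Root rose: left subtree has 2 nodes {sage, kale}, right has 1 {yew}.
    Root kale: left subtree has 1 node {sage}, right has 0 { }.

lime lily hop plum daisy pear fern iris tulip rose kale sage yew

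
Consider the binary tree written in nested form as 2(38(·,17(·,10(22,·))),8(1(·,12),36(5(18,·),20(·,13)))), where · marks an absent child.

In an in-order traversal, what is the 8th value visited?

In-order visits the left subtree, then the node, then the right subtree.
At 2: go left to 38.
  At 38: no left child.
  Visit 38.
  At 38: go right to 17.
    At 17: no left child.
    Visit 17.
    At 17: go right to 10.
      At 10: go left to 22.
        22 is a leaf — visit 22.
      Visit 10.
      At 10: no right child.
Visit 2.
At 2: go right to 8.
  At 8: go left to 1.
    At 1: no left child.
    Visit 1.
    At 1: go right to 12.
      12 is a leaf — visit 12.
  Visit 8.
  At 8: go right to 36.
    At 36: go left to 5.
      At 5: go left to 18.
        18 is a leaf — visit 18.
      Visit 5.
      At 5: no right child.
    Visit 36.
    At 36: go right to 20.
      At 20: no left child.
      Visit 20.
      At 20: go right to 13.
        13 is a leaf — visit 13.
Full in-order sequence: 38, 17, 22, 10, 2, 1, 12, 8, 18, 5, 36, 20, 13.

8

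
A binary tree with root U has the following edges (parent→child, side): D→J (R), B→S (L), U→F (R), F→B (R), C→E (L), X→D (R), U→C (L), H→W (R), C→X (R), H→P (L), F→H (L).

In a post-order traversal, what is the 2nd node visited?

J

Post-order visits the left subtree, then the right subtree, then the node.
At U: go left to C.
  At C: go left to E.
    E is a leaf — visit E.
  At C: go right to X.
    At X: no left child.
    At X: go right to D.
      At D: no left child.
      At D: go right to J.
        J is a leaf — visit J.
      Visit D.
    Visit X.
  Visit C.
At U: go right to F.
  At F: go left to H.
    At H: go left to P.
      P is a leaf — visit P.
    At H: go right to W.
      W is a leaf — visit W.
    Visit H.
  At F: go right to B.
    At B: go left to S.
      S is a leaf — visit S.
    At B: no right child.
    Visit B.
  Visit F.
Visit U.
Full post-order sequence: E, J, D, X, C, P, W, H, S, B, F, U.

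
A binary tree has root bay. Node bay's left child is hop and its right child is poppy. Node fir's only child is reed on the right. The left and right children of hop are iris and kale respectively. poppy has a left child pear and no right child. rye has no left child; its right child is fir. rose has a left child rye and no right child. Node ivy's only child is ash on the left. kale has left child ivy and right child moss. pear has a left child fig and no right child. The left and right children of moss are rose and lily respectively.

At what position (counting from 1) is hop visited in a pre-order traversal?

Pre-order visits the node, then its left subtree, then its right subtree.
Visit bay.
At bay: go left to hop.
  Visit hop.
  At hop: go left to iris.
    iris is a leaf — visit iris.
  At hop: go right to kale.
    Visit kale.
    At kale: go left to ivy.
      Visit ivy.
      At ivy: go left to ash.
        ash is a leaf — visit ash.
      At ivy: no right child.
    At kale: go right to moss.
      Visit moss.
      At moss: go left to rose.
        Visit rose.
        At rose: go left to rye.
          Visit rye.
          At rye: no left child.
          At rye: go right to fir.
            Visit fir.
            At fir: no left child.
            At fir: go right to reed.
              reed is a leaf — visit reed.
        At rose: no right child.
      At moss: go right to lily.
        lily is a leaf — visit lily.
At bay: go right to poppy.
  Visit poppy.
  At poppy: go left to pear.
    Visit pear.
    At pear: go left to fig.
      fig is a leaf — visit fig.
    At pear: no right child.
  At poppy: no right child.
Full pre-order sequence: bay, hop, iris, kale, ivy, ash, moss, rose, rye, fir, reed, lily, poppy, pear, fig.

2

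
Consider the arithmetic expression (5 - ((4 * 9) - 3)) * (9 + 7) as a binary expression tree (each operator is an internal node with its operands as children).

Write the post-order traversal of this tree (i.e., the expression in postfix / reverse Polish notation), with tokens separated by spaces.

5 4 9 * 3 - - 9 7 + *

Post-order on an expression tree gives postfix notation: for each operator, emit left operand, right operand, then the operator.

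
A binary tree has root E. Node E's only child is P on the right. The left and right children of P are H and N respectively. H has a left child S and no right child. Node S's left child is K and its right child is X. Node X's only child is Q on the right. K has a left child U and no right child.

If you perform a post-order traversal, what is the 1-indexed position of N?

Post-order visits the left subtree, then the right subtree, then the node.
At E: no left child.
At E: go right to P.
  At P: go left to H.
    At H: go left to S.
      At S: go left to K.
        At K: go left to U.
          U is a leaf — visit U.
        At K: no right child.
        Visit K.
      At S: go right to X.
        At X: no left child.
        At X: go right to Q.
          Q is a leaf — visit Q.
        Visit X.
      Visit S.
    At H: no right child.
    Visit H.
  At P: go right to N.
    N is a leaf — visit N.
  Visit P.
Visit E.
Full post-order sequence: U, K, Q, X, S, H, N, P, E.

7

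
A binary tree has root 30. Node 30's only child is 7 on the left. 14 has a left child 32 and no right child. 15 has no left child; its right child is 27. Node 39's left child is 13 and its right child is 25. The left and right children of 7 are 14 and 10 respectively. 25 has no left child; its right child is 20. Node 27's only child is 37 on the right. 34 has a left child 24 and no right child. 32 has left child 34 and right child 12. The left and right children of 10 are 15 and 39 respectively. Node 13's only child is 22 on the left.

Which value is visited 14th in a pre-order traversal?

Pre-order visits the node, then its left subtree, then its right subtree.
Visit 30.
At 30: go left to 7.
  Visit 7.
  At 7: go left to 14.
    Visit 14.
    At 14: go left to 32.
      Visit 32.
      At 32: go left to 34.
        Visit 34.
        At 34: go left to 24.
          24 is a leaf — visit 24.
        At 34: no right child.
      At 32: go right to 12.
        12 is a leaf — visit 12.
    At 14: no right child.
  At 7: go right to 10.
    Visit 10.
    At 10: go left to 15.
      Visit 15.
      At 15: no left child.
      At 15: go right to 27.
        Visit 27.
        At 27: no left child.
        At 27: go right to 37.
          37 is a leaf — visit 37.
    At 10: go right to 39.
      Visit 39.
      At 39: go left to 13.
        Visit 13.
        At 13: go left to 22.
          22 is a leaf — visit 22.
        At 13: no right child.
      At 39: go right to 25.
        Visit 25.
        At 25: no left child.
        At 25: go right to 20.
          20 is a leaf — visit 20.
At 30: no right child.
Full pre-order sequence: 30, 7, 14, 32, 34, 24, 12, 10, 15, 27, 37, 39, 13, 22, 25, 20.

22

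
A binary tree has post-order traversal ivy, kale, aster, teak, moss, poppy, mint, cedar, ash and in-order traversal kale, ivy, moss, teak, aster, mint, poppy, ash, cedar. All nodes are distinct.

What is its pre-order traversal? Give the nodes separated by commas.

ash, mint, moss, kale, ivy, teak, aster, poppy, cedar

The last element of post-order is the root; it splits in-order into left and right subtrees.
Root ash: left subtree has 7 nodes {kale, ivy, moss, teak, aster, mint, poppy}, right has 1 {cedar}.
  Root mint: left subtree has 5 nodes {kale, ivy, moss, teak, aster}, right has 1 {poppy}.
    Root moss: left subtree has 2 nodes {kale, ivy}, right has 2 {teak, aster}.
      Root kale: left subtree has 0 nodes { }, right has 1 {ivy}.
      Root teak: left subtree has 0 nodes { }, right has 1 {aster}.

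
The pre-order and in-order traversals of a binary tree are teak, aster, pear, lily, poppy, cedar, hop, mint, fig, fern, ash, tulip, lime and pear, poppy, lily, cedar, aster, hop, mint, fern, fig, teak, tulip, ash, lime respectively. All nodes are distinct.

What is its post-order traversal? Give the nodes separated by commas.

The first element of pre-order is the root; it splits in-order into left and right subtrees.
Root teak: left subtree has 9 nodes {pear, poppy, lily, cedar, aster, hop, mint, fern, fig}, right has 3 {tulip, ash, lime}.
  Root aster: left subtree has 4 nodes {pear, poppy, lily, cedar}, right has 4 {hop, mint, fern, fig}.
    Root pear: left subtree has 0 nodes { }, right has 3 {poppy, lily, cedar}.
      Root lily: left subtree has 1 node {poppy}, right has 1 {cedar}.
    Root hop: left subtree has 0 nodes { }, right has 3 {mint, fern, fig}.
      Root mint: left subtree has 0 nodes { }, right has 2 {fern, fig}.
        Root fig: left subtree has 1 node {fern}, right has 0 { }.
  Root ash: left subtree has 1 node {tulip}, right has 1 {lime}.

poppy, cedar, lily, pear, fern, fig, mint, hop, aster, tulip, lime, ash, teak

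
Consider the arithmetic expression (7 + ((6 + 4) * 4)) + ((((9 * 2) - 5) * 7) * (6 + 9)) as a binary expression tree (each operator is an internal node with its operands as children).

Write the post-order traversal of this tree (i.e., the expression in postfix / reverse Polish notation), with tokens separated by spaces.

7 6 4 + 4 * + 9 2 * 5 - 7 * 6 9 + * +

Post-order on an expression tree gives postfix notation: for each operator, emit left operand, right operand, then the operator.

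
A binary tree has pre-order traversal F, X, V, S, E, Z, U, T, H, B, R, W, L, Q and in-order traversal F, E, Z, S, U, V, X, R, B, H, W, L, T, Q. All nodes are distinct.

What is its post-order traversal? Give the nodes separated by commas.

The first element of pre-order is the root; it splits in-order into left and right subtrees.
Root F: left subtree has 0 nodes { }, right has 13 {E, Z, S, U, V, X, R, B, H, W, L, T, Q}.
  Root X: left subtree has 5 nodes {E, Z, S, U, V}, right has 7 {R, B, H, W, L, T, Q}.
    Root V: left subtree has 4 nodes {E, Z, S, U}, right has 0 { }.
      Root S: left subtree has 2 nodes {E, Z}, right has 1 {U}.
        Root E: left subtree has 0 nodes { }, right has 1 {Z}.
    Root T: left subtree has 5 nodes {R, B, H, W, L}, right has 1 {Q}.
      Root H: left subtree has 2 nodes {R, B}, right has 2 {W, L}.
        Root B: left subtree has 1 node {R}, right has 0 { }.
        Root W: left subtree has 0 nodes { }, right has 1 {L}.

Z, E, U, S, V, R, B, L, W, H, Q, T, X, F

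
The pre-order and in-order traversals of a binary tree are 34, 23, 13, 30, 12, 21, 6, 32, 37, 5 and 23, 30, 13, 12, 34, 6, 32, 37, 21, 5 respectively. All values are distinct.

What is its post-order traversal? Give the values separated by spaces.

30 12 13 23 37 32 6 5 21 34

The first element of pre-order is the root; it splits in-order into left and right subtrees.
Root 34: left subtree has 4 nodes {23, 30, 13, 12}, right has 5 {6, 32, 37, 21, 5}.
  Root 23: left subtree has 0 nodes { }, right has 3 {30, 13, 12}.
    Root 13: left subtree has 1 node {30}, right has 1 {12}.
  Root 21: left subtree has 3 nodes {6, 32, 37}, right has 1 {5}.
    Root 6: left subtree has 0 nodes { }, right has 2 {32, 37}.
      Root 32: left subtree has 0 nodes { }, right has 1 {37}.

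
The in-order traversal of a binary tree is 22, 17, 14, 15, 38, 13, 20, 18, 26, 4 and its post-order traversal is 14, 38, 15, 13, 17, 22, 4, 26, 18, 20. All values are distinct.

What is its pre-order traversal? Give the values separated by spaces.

20 22 17 13 15 14 38 18 26 4

The last element of post-order is the root; it splits in-order into left and right subtrees.
Root 20: left subtree has 6 nodes {22, 17, 14, 15, 38, 13}, right has 3 {18, 26, 4}.
  Root 22: left subtree has 0 nodes { }, right has 5 {17, 14, 15, 38, 13}.
    Root 17: left subtree has 0 nodes { }, right has 4 {14, 15, 38, 13}.
      Root 13: left subtree has 3 nodes {14, 15, 38}, right has 0 { }.
        Root 15: left subtree has 1 node {14}, right has 1 {38}.
  Root 18: left subtree has 0 nodes { }, right has 2 {26, 4}.
    Root 26: left subtree has 0 nodes { }, right has 1 {4}.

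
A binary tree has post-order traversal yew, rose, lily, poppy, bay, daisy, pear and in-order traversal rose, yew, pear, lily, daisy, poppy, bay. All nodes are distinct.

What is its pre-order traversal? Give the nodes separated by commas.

The last element of post-order is the root; it splits in-order into left and right subtrees.
Root pear: left subtree has 2 nodes {rose, yew}, right has 4 {lily, daisy, poppy, bay}.
  Root rose: left subtree has 0 nodes { }, right has 1 {yew}.
  Root daisy: left subtree has 1 node {lily}, right has 2 {poppy, bay}.
    Root bay: left subtree has 1 node {poppy}, right has 0 { }.

pear, rose, yew, daisy, lily, bay, poppy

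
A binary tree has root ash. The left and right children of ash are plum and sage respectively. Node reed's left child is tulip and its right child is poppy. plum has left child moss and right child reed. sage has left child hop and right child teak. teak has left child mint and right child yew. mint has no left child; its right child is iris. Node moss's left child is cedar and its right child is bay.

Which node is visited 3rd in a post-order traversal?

moss

Post-order visits the left subtree, then the right subtree, then the node.
At ash: go left to plum.
  At plum: go left to moss.
    At moss: go left to cedar.
      cedar is a leaf — visit cedar.
    At moss: go right to bay.
      bay is a leaf — visit bay.
    Visit moss.
  At plum: go right to reed.
    At reed: go left to tulip.
      tulip is a leaf — visit tulip.
    At reed: go right to poppy.
      poppy is a leaf — visit poppy.
    Visit reed.
  Visit plum.
At ash: go right to sage.
  At sage: go left to hop.
    hop is a leaf — visit hop.
  At sage: go right to teak.
    At teak: go left to mint.
      At mint: no left child.
      At mint: go right to iris.
        iris is a leaf — visit iris.
      Visit mint.
    At teak: go right to yew.
      yew is a leaf — visit yew.
    Visit teak.
  Visit sage.
Visit ash.
Full post-order sequence: cedar, bay, moss, tulip, poppy, reed, plum, hop, iris, mint, yew, teak, sage, ash.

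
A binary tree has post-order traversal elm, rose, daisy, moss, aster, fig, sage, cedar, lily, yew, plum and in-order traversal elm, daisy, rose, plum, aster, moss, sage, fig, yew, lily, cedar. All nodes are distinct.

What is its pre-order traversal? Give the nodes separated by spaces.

The last element of post-order is the root; it splits in-order into left and right subtrees.
Root plum: left subtree has 3 nodes {elm, daisy, rose}, right has 7 {aster, moss, sage, fig, yew, lily, cedar}.
  Root daisy: left subtree has 1 node {elm}, right has 1 {rose}.
  Root yew: left subtree has 4 nodes {aster, moss, sage, fig}, right has 2 {lily, cedar}.
    Root sage: left subtree has 2 nodes {aster, moss}, right has 1 {fig}.
      Root aster: left subtree has 0 nodes { }, right has 1 {moss}.
    Root lily: left subtree has 0 nodes { }, right has 1 {cedar}.

plum daisy elm rose yew sage aster moss fig lily cedar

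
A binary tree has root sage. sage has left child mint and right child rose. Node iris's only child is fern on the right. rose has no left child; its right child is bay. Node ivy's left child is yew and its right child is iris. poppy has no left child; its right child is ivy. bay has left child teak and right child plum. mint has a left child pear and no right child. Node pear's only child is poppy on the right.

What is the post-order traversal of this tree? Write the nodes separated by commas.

yew, fern, iris, ivy, poppy, pear, mint, teak, plum, bay, rose, sage

Post-order visits the left subtree, then the right subtree, then the node.
At sage: go left to mint.
  At mint: go left to pear.
    At pear: no left child.
    At pear: go right to poppy.
      At poppy: no left child.
      At poppy: go right to ivy.
        At ivy: go left to yew.
          yew is a leaf — visit yew.
        At ivy: go right to iris.
          At iris: no left child.
          At iris: go right to fern.
            fern is a leaf — visit fern.
          Visit iris.
        Visit ivy.
      Visit poppy.
    Visit pear.
  At mint: no right child.
  Visit mint.
At sage: go right to rose.
  At rose: no left child.
  At rose: go right to bay.
    At bay: go left to teak.
      teak is a leaf — visit teak.
    At bay: go right to plum.
      plum is a leaf — visit plum.
    Visit bay.
  Visit rose.
Visit sage.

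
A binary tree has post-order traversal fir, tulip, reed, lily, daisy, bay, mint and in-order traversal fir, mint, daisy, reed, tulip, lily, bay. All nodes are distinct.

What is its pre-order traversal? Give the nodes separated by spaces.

mint fir bay daisy lily reed tulip

The last element of post-order is the root; it splits in-order into left and right subtrees.
Root mint: left subtree has 1 node {fir}, right has 5 {daisy, reed, tulip, lily, bay}.
  Root bay: left subtree has 4 nodes {daisy, reed, tulip, lily}, right has 0 { }.
    Root daisy: left subtree has 0 nodes { }, right has 3 {reed, tulip, lily}.
      Root lily: left subtree has 2 nodes {reed, tulip}, right has 0 { }.
        Root reed: left subtree has 0 nodes { }, right has 1 {tulip}.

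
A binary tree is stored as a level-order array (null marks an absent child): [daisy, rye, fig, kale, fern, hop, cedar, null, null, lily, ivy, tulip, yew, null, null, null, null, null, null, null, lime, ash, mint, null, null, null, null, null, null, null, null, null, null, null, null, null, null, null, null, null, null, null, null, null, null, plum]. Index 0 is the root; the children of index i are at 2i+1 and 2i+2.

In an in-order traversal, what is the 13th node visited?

yew

In-order visits the left subtree, then the node, then the right subtree.
At daisy: go left to rye.
  At rye: go left to kale.
    kale is a leaf — visit kale.
  Visit rye.
  At rye: go right to fern.
    At fern: go left to lily.
      At lily: no left child.
      Visit lily.
      At lily: go right to lime.
        lime is a leaf — visit lime.
    Visit fern.
    At fern: go right to ivy.
      At ivy: go left to ash.
        ash is a leaf — visit ash.
      Visit ivy.
      At ivy: go right to mint.
        At mint: go left to plum.
          plum is a leaf — visit plum.
        Visit mint.
        At mint: no right child.
Visit daisy.
At daisy: go right to fig.
  At fig: go left to hop.
    At hop: go left to tulip.
      tulip is a leaf — visit tulip.
    Visit hop.
    At hop: go right to yew.
      yew is a leaf — visit yew.
  Visit fig.
  At fig: go right to cedar.
    cedar is a leaf — visit cedar.
Full in-order sequence: kale, rye, lily, lime, fern, ash, ivy, plum, mint, daisy, tulip, hop, yew, fig, cedar.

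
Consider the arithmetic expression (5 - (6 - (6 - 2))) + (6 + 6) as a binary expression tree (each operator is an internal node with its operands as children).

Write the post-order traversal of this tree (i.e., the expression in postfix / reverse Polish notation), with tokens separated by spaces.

Post-order on an expression tree gives postfix notation: for each operator, emit left operand, right operand, then the operator.

5 6 6 2 - - - 6 6 + +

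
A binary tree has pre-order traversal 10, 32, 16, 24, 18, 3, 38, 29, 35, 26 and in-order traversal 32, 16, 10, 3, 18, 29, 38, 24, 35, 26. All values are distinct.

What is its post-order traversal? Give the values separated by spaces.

16 32 3 29 38 18 26 35 24 10

The first element of pre-order is the root; it splits in-order into left and right subtrees.
Root 10: left subtree has 2 nodes {32, 16}, right has 7 {3, 18, 29, 38, 24, 35, 26}.
  Root 32: left subtree has 0 nodes { }, right has 1 {16}.
  Root 24: left subtree has 4 nodes {3, 18, 29, 38}, right has 2 {35, 26}.
    Root 18: left subtree has 1 node {3}, right has 2 {29, 38}.
      Root 38: left subtree has 1 node {29}, right has 0 { }.
    Root 35: left subtree has 0 nodes { }, right has 1 {26}.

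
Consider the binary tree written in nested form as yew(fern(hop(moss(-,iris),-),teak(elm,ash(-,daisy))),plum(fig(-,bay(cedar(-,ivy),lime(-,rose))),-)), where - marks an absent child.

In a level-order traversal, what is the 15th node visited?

Level-order visits nodes level by level from the root, left to right within each level.
Level 0: yew
Level 1: fern, plum
Level 2: hop, teak, fig
Level 3: moss, elm, ash, bay
Level 4: iris, daisy, cedar, lime
Level 5: ivy, rose
Full level-order sequence: yew, fern, plum, hop, teak, fig, moss, elm, ash, bay, iris, daisy, cedar, lime, ivy, rose.

ivy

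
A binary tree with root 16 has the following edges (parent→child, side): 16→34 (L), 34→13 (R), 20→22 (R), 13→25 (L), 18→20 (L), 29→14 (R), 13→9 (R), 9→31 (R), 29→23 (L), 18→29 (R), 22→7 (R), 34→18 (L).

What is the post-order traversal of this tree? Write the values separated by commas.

7, 22, 20, 23, 14, 29, 18, 25, 31, 9, 13, 34, 16

Post-order visits the left subtree, then the right subtree, then the node.
At 16: go left to 34.
  At 34: go left to 18.
    At 18: go left to 20.
      At 20: no left child.
      At 20: go right to 22.
        At 22: no left child.
        At 22: go right to 7.
          7 is a leaf — visit 7.
        Visit 22.
      Visit 20.
    At 18: go right to 29.
      At 29: go left to 23.
        23 is a leaf — visit 23.
      At 29: go right to 14.
        14 is a leaf — visit 14.
      Visit 29.
    Visit 18.
  At 34: go right to 13.
    At 13: go left to 25.
      25 is a leaf — visit 25.
    At 13: go right to 9.
      At 9: no left child.
      At 9: go right to 31.
        31 is a leaf — visit 31.
      Visit 9.
    Visit 13.
  Visit 34.
At 16: no right child.
Visit 16.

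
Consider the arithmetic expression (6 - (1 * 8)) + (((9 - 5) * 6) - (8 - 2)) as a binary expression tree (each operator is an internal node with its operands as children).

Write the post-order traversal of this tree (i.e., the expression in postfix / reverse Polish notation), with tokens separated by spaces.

6 1 8 * - 9 5 - 6 * 8 2 - - +

Post-order on an expression tree gives postfix notation: for each operator, emit left operand, right operand, then the operator.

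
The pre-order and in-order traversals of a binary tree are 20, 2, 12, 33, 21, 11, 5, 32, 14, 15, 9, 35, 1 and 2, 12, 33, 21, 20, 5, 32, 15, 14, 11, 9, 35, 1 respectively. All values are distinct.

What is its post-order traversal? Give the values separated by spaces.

The first element of pre-order is the root; it splits in-order into left and right subtrees.
Root 20: left subtree has 4 nodes {2, 12, 33, 21}, right has 8 {5, 32, 15, 14, 11, 9, 35, 1}.
  Root 2: left subtree has 0 nodes { }, right has 3 {12, 33, 21}.
    Root 12: left subtree has 0 nodes { }, right has 2 {33, 21}.
      Root 33: left subtree has 0 nodes { }, right has 1 {21}.
  Root 11: left subtree has 4 nodes {5, 32, 15, 14}, right has 3 {9, 35, 1}.
    Root 5: left subtree has 0 nodes { }, right has 3 {32, 15, 14}.
      Root 32: left subtree has 0 nodes { }, right has 2 {15, 14}.
        Root 14: left subtree has 1 node {15}, right has 0 { }.
    Root 9: left subtree has 0 nodes { }, right has 2 {35, 1}.
      Root 35: left subtree has 0 nodes { }, right has 1 {1}.

21 33 12 2 15 14 32 5 1 35 9 11 20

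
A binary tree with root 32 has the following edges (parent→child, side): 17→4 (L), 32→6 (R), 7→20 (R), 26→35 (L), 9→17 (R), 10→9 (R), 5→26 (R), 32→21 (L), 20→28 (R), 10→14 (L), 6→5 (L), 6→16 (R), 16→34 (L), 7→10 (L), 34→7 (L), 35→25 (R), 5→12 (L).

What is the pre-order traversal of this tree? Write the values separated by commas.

Pre-order visits the node, then its left subtree, then its right subtree.
Visit 32.
At 32: go left to 21.
  21 is a leaf — visit 21.
At 32: go right to 6.
  Visit 6.
  At 6: go left to 5.
    Visit 5.
    At 5: go left to 12.
      12 is a leaf — visit 12.
    At 5: go right to 26.
      Visit 26.
      At 26: go left to 35.
        Visit 35.
        At 35: no left child.
        At 35: go right to 25.
          25 is a leaf — visit 25.
      At 26: no right child.
  At 6: go right to 16.
    Visit 16.
    At 16: go left to 34.
      Visit 34.
      At 34: go left to 7.
        Visit 7.
        At 7: go left to 10.
          Visit 10.
          At 10: go left to 14.
            14 is a leaf — visit 14.
          At 10: go right to 9.
            Visit 9.
            At 9: no left child.
            At 9: go right to 17.
              Visit 17.
              At 17: go left to 4.
                4 is a leaf — visit 4.
              At 17: no right child.
        At 7: go right to 20.
          Visit 20.
          At 20: no left child.
          At 20: go right to 28.
            28 is a leaf — visit 28.
      At 34: no right child.
    At 16: no right child.

32, 21, 6, 5, 12, 26, 35, 25, 16, 34, 7, 10, 14, 9, 17, 4, 20, 28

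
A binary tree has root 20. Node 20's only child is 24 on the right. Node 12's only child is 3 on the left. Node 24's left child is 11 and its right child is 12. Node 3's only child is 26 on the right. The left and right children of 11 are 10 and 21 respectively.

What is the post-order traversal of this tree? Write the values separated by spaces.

Post-order visits the left subtree, then the right subtree, then the node.
At 20: no left child.
At 20: go right to 24.
  At 24: go left to 11.
    At 11: go left to 10.
      10 is a leaf — visit 10.
    At 11: go right to 21.
      21 is a leaf — visit 21.
    Visit 11.
  At 24: go right to 12.
    At 12: go left to 3.
      At 3: no left child.
      At 3: go right to 26.
        26 is a leaf — visit 26.
      Visit 3.
    At 12: no right child.
    Visit 12.
  Visit 24.
Visit 20.

10 21 11 26 3 12 24 20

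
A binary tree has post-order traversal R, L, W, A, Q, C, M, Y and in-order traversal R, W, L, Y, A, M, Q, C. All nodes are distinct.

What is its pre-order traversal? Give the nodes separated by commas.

Y, W, R, L, M, A, C, Q

The last element of post-order is the root; it splits in-order into left and right subtrees.
Root Y: left subtree has 3 nodes {R, W, L}, right has 4 {A, M, Q, C}.
  Root W: left subtree has 1 node {R}, right has 1 {L}.
  Root M: left subtree has 1 node {A}, right has 2 {Q, C}.
    Root C: left subtree has 1 node {Q}, right has 0 { }.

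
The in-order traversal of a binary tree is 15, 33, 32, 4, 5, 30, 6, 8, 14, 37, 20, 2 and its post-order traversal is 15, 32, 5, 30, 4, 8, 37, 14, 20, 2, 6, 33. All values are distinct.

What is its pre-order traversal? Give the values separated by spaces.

The last element of post-order is the root; it splits in-order into left and right subtrees.
Root 33: left subtree has 1 node {15}, right has 10 {32, 4, 5, 30, 6, 8, 14, 37, 20, 2}.
  Root 6: left subtree has 4 nodes {32, 4, 5, 30}, right has 5 {8, 14, 37, 20, 2}.
    Root 4: left subtree has 1 node {32}, right has 2 {5, 30}.
      Root 30: left subtree has 1 node {5}, right has 0 { }.
    Root 2: left subtree has 4 nodes {8, 14, 37, 20}, right has 0 { }.
      Root 20: left subtree has 3 nodes {8, 14, 37}, right has 0 { }.
        Root 14: left subtree has 1 node {8}, right has 1 {37}.

33 15 6 4 32 30 5 2 20 14 8 37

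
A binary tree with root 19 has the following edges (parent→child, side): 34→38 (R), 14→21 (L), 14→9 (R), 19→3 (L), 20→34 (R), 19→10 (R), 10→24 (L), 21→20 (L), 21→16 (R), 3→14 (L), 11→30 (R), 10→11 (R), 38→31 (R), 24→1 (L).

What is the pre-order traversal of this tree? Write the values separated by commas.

Pre-order visits the node, then its left subtree, then its right subtree.
Visit 19.
At 19: go left to 3.
  Visit 3.
  At 3: go left to 14.
    Visit 14.
    At 14: go left to 21.
      Visit 21.
      At 21: go left to 20.
        Visit 20.
        At 20: no left child.
        At 20: go right to 34.
          Visit 34.
          At 34: no left child.
          At 34: go right to 38.
            Visit 38.
            At 38: no left child.
            At 38: go right to 31.
              31 is a leaf — visit 31.
      At 21: go right to 16.
        16 is a leaf — visit 16.
    At 14: go right to 9.
      9 is a leaf — visit 9.
  At 3: no right child.
At 19: go right to 10.
  Visit 10.
  At 10: go left to 24.
    Visit 24.
    At 24: go left to 1.
      1 is a leaf — visit 1.
    At 24: no right child.
  At 10: go right to 11.
    Visit 11.
    At 11: no left child.
    At 11: go right to 30.
      30 is a leaf — visit 30.

19, 3, 14, 21, 20, 34, 38, 31, 16, 9, 10, 24, 1, 11, 30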